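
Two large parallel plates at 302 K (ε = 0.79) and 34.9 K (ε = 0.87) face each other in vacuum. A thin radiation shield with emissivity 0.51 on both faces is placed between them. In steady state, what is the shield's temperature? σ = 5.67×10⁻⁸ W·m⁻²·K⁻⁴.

In steady state the net flux on the hot side equals that on the cold side.
σ(T₁⁴−T_s⁴)/D₁ = σ(T_s⁴−T₂⁴)/D₂, with D₁ = 1/ε₁+1/ε_s−1 = 2.227, D₂ = 1/ε_s+1/ε₂−1 = 2.110.
Solve for T_s⁴: T_s⁴ = (D₂·T₁⁴ + D₁·T₂⁴)/(D₁+D₂) = 4.048×10⁹ K⁴.

T_s ≈ 252 K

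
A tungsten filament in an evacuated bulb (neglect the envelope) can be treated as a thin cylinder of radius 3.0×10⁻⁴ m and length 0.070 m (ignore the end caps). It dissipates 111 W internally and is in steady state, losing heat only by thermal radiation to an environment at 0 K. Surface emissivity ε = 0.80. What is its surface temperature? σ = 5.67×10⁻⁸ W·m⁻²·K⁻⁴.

Steady state: internal power = radiated power, P = εσA T⁴.
Radiating area A = 2πrL = 1.319×10⁻⁴ m².
T⁴ = P/(εσA) = 111/(0.80·5.67×10⁻⁸·1.319×10⁻⁴) = 1.855×10¹³ K⁴.
T = (1.855×10¹³)^(1/4).

T ≈ 2080 K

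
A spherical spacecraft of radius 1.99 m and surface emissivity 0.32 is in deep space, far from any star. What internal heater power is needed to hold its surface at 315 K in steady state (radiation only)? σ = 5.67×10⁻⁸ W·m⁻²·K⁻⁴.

P ≈ 8890 W

P = εσ·4πr²·T⁴.
4πr² = 49.76 m²; T⁴ = 9.846×10⁹ K⁴.
P = 0.32·5.67×10⁻⁸·49.76·9.846×10⁹.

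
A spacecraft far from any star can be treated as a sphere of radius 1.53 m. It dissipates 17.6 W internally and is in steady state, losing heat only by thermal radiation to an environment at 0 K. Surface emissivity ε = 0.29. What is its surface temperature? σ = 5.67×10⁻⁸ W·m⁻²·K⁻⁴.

Steady state: internal power = radiated power, P = εσA T⁴.
Radiating area A = 4πr² = 29.42 m².
T⁴ = P/(εσA) = 17.6/(0.29·5.67×10⁻⁸·29.42) = 3.639×10⁷ K⁴.
T = (3.639×10⁷)^(1/4).

T ≈ 77.7 K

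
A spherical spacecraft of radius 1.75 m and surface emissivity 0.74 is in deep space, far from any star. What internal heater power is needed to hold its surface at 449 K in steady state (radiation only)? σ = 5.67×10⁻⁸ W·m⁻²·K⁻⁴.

P = εσ·4πr²·T⁴.
4πr² = 38.48 m²; T⁴ = 4.064×10¹⁰ K⁴.
P = 0.74·5.67×10⁻⁸·38.48·4.064×10¹⁰.

P ≈ 65600 W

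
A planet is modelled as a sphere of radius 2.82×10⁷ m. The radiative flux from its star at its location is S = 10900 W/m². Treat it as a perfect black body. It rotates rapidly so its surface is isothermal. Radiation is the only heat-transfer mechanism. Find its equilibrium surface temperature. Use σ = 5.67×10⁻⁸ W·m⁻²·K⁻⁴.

At equilibrium, absorbed power = emitted power.
Absorbing cross-section = πr² = 2.498×10¹⁵ m²; emitting surface = 4πr² = 9.993×10¹⁵ m² (ratio 4).
S·A_cross = εσ·A_surf·T⁴  ⇒  T⁴ = S/(4σ).
T⁴ = 1.00·10900/(4·5.67×10⁻⁸) = 4.806×10¹⁰ K⁴.
T = (4.806×10¹⁰)^(1/4).

T ≈ 468 K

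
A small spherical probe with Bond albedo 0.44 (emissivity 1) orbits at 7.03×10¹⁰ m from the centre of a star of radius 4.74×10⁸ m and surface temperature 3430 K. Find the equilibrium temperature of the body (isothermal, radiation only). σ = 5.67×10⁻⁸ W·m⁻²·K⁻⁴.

T ≈ 172 K

The star's surface emits σT_*⁴; at distance d the flux is S = σT_*⁴(R_*/d)².
S = 5.67×10⁻⁸·(3430)⁴·(4.74×10⁸/7.03×10¹⁰)² = 356.8 W/m².
For an isothermal sphere T⁴ = (1−a)S/(4σ) = 8.809×10⁸ K⁴.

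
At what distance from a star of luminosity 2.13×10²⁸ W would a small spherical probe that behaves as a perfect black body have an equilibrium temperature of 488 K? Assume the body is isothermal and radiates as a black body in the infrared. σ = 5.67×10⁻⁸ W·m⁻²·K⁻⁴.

d ≈ 3.63×10¹¹ m

For an isothermal black-emitting sphere, (1−a)S·πr² = σ·4πr²·T⁴ ⇒ S = 4σT⁴/(1−a).
S = 4·5.67×10⁻⁸·(488)⁴/1.00 = 12860 W/m².
Flux falls as S = L/(4πd²), so d = √(L/(4πS)) = √(2.13×10²⁸/(4π·12860)).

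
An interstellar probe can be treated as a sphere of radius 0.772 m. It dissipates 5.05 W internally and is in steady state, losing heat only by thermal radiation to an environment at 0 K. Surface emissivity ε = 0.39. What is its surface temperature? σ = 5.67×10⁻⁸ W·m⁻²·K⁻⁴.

T ≈ 74.3 K

Steady state: internal power = radiated power, P = εσA T⁴.
Radiating area A = 4πr² = 7.489 m².
T⁴ = P/(εσA) = 5.05/(0.39·5.67×10⁻⁸·7.489) = 3.049×10⁷ K⁴.
T = (3.049×10⁷)^(1/4).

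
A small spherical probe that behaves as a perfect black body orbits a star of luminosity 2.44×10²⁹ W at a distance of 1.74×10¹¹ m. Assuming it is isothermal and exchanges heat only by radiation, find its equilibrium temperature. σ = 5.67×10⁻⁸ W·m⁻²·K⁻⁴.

T ≈ 1300 K

First find the stellar flux at distance d: S = L/(4πd²) = 2.44×10²⁹/(4π·(1.74×10¹¹)²) = 6.413×10⁵ W/m².
For an isothermal sphere, absorbed (1−a)S·πr² = emitted σ·4πr²·T⁴, so T⁴ = (1−a)S/(4σ).
T⁴ = 1.00·6.413×10⁵/(4·5.67×10⁻⁸) = 2.828×10¹² K⁴.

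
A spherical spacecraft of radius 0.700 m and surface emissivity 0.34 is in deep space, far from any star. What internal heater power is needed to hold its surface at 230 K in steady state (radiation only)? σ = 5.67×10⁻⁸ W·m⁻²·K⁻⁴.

P = εσ·4πr²·T⁴.
4πr² = 6.158 m²; T⁴ = 2.798×10⁹ K⁴.
P = 0.34·5.67×10⁻⁸·6.158·2.798×10⁹.

P ≈ 332 W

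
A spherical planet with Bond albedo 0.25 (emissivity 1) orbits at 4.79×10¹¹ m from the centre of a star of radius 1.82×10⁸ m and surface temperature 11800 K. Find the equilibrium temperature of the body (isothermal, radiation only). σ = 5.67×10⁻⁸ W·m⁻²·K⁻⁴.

The star's surface emits σT_*⁴; at distance d the flux is S = σT_*⁴(R_*/d)².
S = 5.67×10⁻⁸·(11800)⁴·(1.82×10⁸/4.79×10¹¹)² = 158.7 W/m².
For an isothermal sphere T⁴ = (1−a)S/(4σ) = 5.248×10⁸ K⁴.

T ≈ 151 K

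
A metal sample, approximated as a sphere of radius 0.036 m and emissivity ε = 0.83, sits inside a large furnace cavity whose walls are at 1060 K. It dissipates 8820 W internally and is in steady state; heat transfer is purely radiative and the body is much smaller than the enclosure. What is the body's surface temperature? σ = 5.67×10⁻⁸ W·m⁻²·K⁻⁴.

For a small grey body in a large enclosure, net radiated power = εσA(T⁴ − T_w⁴).
Steady state: P = εσA(T⁴ − T_w⁴) with A = 4πr² = 0.01629 m².
T⁴ = P/(εσA) + T_w⁴ = 8820/(0.83·5.67×10⁻⁸·0.01629) + (1060)⁴
    = 1.151×10¹³ + 1.262×10¹² = 1.277×10¹³ K⁴.

T ≈ 1890 K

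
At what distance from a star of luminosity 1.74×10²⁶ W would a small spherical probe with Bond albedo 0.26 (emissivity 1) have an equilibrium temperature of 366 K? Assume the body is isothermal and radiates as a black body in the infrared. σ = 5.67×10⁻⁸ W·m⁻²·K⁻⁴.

d ≈ 5.02×10¹⁰ m

For an isothermal black-emitting sphere, (1−a)S·πr² = σ·4πr²·T⁴ ⇒ S = 4σT⁴/(1−a).
S = 4·5.67×10⁻⁸·(366)⁴/0.740 = 5500 W/m².
Flux falls as S = L/(4πd²), so d = √(L/(4πS)) = √(1.74×10²⁶/(4π·5500)).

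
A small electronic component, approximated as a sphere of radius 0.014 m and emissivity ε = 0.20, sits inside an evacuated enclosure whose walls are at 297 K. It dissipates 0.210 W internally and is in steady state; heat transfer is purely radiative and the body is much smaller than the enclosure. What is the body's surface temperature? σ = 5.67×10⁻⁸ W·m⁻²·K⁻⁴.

For a small grey body in a large enclosure, net radiated power = εσA(T⁴ − T_w⁴).
Steady state: P = εσA(T⁴ − T_w⁴) with A = 4πr² = 0.002463 m².
T⁴ = P/(εσA) + T_w⁴ = 0.210/(0.20·5.67×10⁻⁸·0.002463) + (297)⁴
    = 7.519×10⁹ + 7.781×10⁹ = 1.530×10¹⁰ K⁴.

T ≈ 352 K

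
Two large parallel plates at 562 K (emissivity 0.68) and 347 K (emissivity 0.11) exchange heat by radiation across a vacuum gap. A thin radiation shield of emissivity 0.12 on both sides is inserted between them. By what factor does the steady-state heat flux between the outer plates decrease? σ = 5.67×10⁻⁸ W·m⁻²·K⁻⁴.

Without shield: q₀ = σΔ(T⁴)/(1/ε₁+1/ε₂−1) with denominator 9.561.
With shield the two gaps are in series; the resistances add: (1/ε₁+1/ε_s−1)+(1/ε_s+1/ε₂−1) = 8.804+16.42 = 25.23.
Heat-flux ratio q₀/q = 25.23/9.561.

factor ≈ 2.64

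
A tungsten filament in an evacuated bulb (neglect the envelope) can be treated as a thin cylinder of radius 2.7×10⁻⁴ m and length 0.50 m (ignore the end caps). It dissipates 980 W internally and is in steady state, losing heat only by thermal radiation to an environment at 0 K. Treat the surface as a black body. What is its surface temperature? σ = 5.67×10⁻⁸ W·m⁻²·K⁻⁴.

T ≈ 2120 K

Steady state: internal power = radiated power, P = εσA T⁴.
Radiating area A = 2πrL = 8.482×10⁻⁴ m².
T⁴ = P/(εσA) = 980/(1.0·5.67×10⁻⁸·8.482×10⁻⁴) = 2.038×10¹³ K⁴.
T = (2.038×10¹³)^(1/4).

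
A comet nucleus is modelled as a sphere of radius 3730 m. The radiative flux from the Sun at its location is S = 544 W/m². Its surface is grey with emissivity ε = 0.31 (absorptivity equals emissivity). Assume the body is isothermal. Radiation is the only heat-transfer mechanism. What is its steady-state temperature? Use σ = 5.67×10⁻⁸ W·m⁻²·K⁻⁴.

At equilibrium, absorbed power = emitted power.
Absorbing cross-section = πr² = 4.371×10⁷ m²; emitting surface = 4πr² = 1.748×10⁸ m² (ratio 4).
εS·A_cross = εσ·A_surf·T⁴  ⇒  T⁴ = S/(4σ)   (ε cancels).
T⁴ = 544/(4·5.67×10⁻⁸) = 2.399×10⁹ K⁴.
T = (2.399×10⁹)^(1/4).

T ≈ 221 K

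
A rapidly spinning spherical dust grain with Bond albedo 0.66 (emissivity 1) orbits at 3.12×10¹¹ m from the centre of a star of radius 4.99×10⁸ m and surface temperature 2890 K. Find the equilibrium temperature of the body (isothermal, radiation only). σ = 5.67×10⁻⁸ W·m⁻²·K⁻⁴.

The star's surface emits σT_*⁴; at distance d the flux is S = σT_*⁴(R_*/d)².
S = 5.67×10⁻⁸·(2890)⁴·(4.99×10⁸/3.12×10¹¹)² = 10.12 W/m².
For an isothermal sphere T⁴ = (1−a)S/(4σ) = 1.517×10⁷ K⁴.

T ≈ 62.4 K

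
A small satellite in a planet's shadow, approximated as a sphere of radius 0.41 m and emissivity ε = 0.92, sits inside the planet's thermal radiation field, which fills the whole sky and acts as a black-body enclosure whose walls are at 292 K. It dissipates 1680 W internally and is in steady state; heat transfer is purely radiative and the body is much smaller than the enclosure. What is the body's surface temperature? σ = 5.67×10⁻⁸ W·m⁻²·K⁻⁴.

For a small grey body in a large enclosure, net radiated power = εσA(T⁴ − T_w⁴).
Steady state: P = εσA(T⁴ − T_w⁴) with A = 4πr² = 2.112 m².
T⁴ = P/(εσA) + T_w⁴ = 1680/(0.92·5.67×10⁻⁸·2.112) + (292)⁴
    = 1.525×10¹⁰ + 7.270×10⁹ = 2.252×10¹⁰ K⁴.

T ≈ 387 K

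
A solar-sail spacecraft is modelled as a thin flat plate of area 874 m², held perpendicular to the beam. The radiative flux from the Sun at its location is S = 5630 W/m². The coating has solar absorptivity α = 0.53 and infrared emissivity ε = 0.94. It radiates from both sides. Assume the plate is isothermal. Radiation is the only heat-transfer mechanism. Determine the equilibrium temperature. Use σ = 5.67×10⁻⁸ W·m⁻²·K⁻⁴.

T ≈ 409 K

At equilibrium, absorbed power = emitted power.
Absorbing cross-section = A = 874.0 m²; emitting surface = 2A = 1748 m² (ratio 2).
αS·A_cross = εσ·A_surf·T⁴  ⇒  T⁴ = αS/(ε·2σ).
T⁴ = 0.530·5630/(0.94·2·5.67×10⁻⁸) = 2.799×10¹⁰ K⁴.
T = (2.799×10¹⁰)^(1/4).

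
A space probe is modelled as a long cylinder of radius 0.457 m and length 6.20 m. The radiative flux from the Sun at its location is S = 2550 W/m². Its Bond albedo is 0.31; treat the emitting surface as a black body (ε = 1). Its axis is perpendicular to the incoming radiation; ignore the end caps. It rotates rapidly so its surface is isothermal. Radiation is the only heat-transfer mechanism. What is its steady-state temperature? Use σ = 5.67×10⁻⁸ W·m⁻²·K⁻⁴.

T ≈ 315 K

At equilibrium, absorbed power = emitted power.
Absorbing cross-section = 2rL = 5.667 m²; emitting surface = 2πrL = 17.80 m² (ratio π).
(1−a)S·A_cross = εσ·A_surf·T⁴  ⇒  T⁴ = (1−a)S/(πσ).
T⁴ = 0.690·2550/(π·5.67×10⁻⁸) = 9.878×10⁹ K⁴.
T = (9.878×10⁹)^(1/4).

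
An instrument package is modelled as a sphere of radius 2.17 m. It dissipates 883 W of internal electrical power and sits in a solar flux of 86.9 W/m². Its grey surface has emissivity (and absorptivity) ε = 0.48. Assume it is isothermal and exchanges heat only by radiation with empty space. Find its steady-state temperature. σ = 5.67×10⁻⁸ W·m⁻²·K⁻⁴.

T ≈ 175 K

At steady state, absorbed solar power + internal power = radiated power.
Absorbed: α·S·A_cross = 0.48·86.9·14.79 = 617.1 W (cross-section πr²).
Total input = 617.1 + 883 = 1500 W.
Radiated: εσ·A_surf·T⁴ with A_surf = 4πr² = 59.17 m².
T⁴ = 1500/(0.48·5.67×10⁻⁸·59.17) = 9.314×10⁸ K⁴.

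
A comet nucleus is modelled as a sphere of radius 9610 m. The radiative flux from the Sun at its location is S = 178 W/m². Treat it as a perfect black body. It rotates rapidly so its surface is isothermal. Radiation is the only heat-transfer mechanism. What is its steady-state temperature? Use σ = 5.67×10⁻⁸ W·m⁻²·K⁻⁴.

At equilibrium, absorbed power = emitted power.
Absorbing cross-section = πr² = 2.901×10⁸ m²; emitting surface = 4πr² = 1.161×10⁹ m² (ratio 4).
S·A_cross = εσ·A_surf·T⁴  ⇒  T⁴ = S/(4σ).
T⁴ = 1.00·178/(4·5.67×10⁻⁸) = 7.848×10⁸ K⁴.
T = (7.848×10⁸)^(1/4).

T ≈ 167 K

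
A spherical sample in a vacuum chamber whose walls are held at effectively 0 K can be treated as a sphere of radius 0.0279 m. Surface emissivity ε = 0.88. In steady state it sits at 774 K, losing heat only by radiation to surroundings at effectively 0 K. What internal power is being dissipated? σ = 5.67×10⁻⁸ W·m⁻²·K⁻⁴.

Steady state: P = εσA T⁴.
A = 4πr² = 0.009782 m²; T⁴ = (774)⁴ = 3.589×10¹¹ K⁴.
P = 0.88 × 5.67×10⁻⁸ × 0.009782 × 3.589×10¹¹.

P ≈ 175 W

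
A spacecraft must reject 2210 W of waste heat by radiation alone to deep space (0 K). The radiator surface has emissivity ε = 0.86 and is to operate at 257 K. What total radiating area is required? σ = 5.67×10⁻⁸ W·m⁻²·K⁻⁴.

P = εσA T⁴ ⇒ A = P/(εσT⁴).
T⁴ = 4.362×10⁹ K⁴.
A = 2210/(0.86 × 5.67×10⁻⁸ × 4.362×10⁹).

A ≈ 10.4 m²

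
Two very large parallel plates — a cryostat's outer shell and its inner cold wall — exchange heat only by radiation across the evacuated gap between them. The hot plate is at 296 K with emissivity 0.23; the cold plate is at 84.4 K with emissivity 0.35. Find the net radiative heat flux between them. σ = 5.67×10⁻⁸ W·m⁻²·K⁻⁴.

q ≈ 69.7 W/m²

For two infinite grey parallel plates, q = σ(T₁⁴ − T₂⁴)/(1/ε₁ + 1/ε₂ − 1).
T₁⁴ − T₂⁴ = 7.677×10⁹ − 5.074×10⁷ = 7.626×10⁹ K⁴.
1/ε₁ + 1/ε₂ − 1 = 4.348 + 2.857 − 1 = 6.205.
q = 5.67×10⁻⁸ × 7.626×10⁹ / 6.205.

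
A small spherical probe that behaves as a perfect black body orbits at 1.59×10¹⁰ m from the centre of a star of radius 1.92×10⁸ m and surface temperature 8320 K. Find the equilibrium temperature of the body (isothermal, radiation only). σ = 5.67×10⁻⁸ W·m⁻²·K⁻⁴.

T ≈ 646 K

The star's surface emits σT_*⁴; at distance d the flux is S = σT_*⁴(R_*/d)².
S = 5.67×10⁻⁸·(8320)⁴·(1.92×10⁸/1.59×10¹⁰)² = 39620 W/m².
For an isothermal sphere T⁴ = (1−a)S/(4σ) = 1.747×10¹¹ K⁴.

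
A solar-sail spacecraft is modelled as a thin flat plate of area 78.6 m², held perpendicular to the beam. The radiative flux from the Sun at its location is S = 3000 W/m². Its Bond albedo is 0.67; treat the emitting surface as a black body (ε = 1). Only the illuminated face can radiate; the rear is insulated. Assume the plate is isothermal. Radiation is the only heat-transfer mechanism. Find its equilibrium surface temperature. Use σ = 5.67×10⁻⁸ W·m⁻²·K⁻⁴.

T ≈ 364 K

At equilibrium, absorbed power = emitted power.
Absorbing cross-section = A = 78.60 m²; emitting surface = A = 78.60 m² (ratio 1).
(1−a)S·A_cross = εσ·A_surf·T⁴  ⇒  T⁴ = (1−a)S/(1σ).
T⁴ = 0.330·3000/(1·5.67×10⁻⁸) = 1.746×10¹⁰ K⁴.
T = (1.746×10¹⁰)^(1/4).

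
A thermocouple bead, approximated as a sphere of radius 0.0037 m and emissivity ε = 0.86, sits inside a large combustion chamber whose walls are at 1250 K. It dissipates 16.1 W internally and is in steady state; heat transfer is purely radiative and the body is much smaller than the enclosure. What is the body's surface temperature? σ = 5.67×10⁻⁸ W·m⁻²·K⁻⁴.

T ≈ 1450 K

For a small grey body in a large enclosure, net radiated power = εσA(T⁴ − T_w⁴).
Steady state: P = εσA(T⁴ − T_w⁴) with A = 4πr² = 1.720×10⁻⁴ m².
T⁴ = P/(εσA) + T_w⁴ = 16.1/(0.86·5.67×10⁻⁸·1.720×10⁻⁴) + (1250)⁴
    = 1.919×10¹² + 2.441×10¹² = 4.361×10¹² K⁴.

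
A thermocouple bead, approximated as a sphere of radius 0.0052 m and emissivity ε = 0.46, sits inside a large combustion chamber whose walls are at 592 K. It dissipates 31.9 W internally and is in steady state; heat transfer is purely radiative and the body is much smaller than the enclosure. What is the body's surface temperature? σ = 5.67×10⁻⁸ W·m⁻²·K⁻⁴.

For a small grey body in a large enclosure, net radiated power = εσA(T⁴ − T_w⁴).
Steady state: P = εσA(T⁴ − T_w⁴) with A = 4πr² = 3.398×10⁻⁴ m².
T⁴ = P/(εσA) + T_w⁴ = 31.9/(0.46·5.67×10⁻⁸·3.398×10⁻⁴) + (592)⁴
    = 3.599×10¹² + 1.228×10¹¹ = 3.722×10¹² K⁴.

T ≈ 1390 K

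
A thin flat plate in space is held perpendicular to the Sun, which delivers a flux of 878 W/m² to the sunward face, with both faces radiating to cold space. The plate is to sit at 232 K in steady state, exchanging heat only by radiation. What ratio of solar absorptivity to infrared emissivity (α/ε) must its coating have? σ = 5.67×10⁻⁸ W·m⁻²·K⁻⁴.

α/ε ≈ 0.374

Balance: αS·A = εσ·2A·T⁴ ⇒ α/ε = 2σT⁴/S.
α/ε = 2·5.67×10⁻⁸·(232)⁴/878 = 2·5.67×10⁻⁸·2.897×10⁹/878.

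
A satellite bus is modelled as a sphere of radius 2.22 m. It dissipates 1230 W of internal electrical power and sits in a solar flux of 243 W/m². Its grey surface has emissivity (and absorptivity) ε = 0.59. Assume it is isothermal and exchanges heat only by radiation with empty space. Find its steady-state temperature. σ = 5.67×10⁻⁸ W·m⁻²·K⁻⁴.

At steady state, absorbed solar power + internal power = radiated power.
Absorbed: α·S·A_cross = 0.59·243·15.48 = 2220 W (cross-section πr²).
Total input = 2220 + 1230 = 3450 W.
Radiated: εσ·A_surf·T⁴ with A_surf = 4πr² = 61.93 m².
T⁴ = 3450/(0.59·5.67×10⁻⁸·61.93) = 1.665×10⁹ K⁴.

T ≈ 202 K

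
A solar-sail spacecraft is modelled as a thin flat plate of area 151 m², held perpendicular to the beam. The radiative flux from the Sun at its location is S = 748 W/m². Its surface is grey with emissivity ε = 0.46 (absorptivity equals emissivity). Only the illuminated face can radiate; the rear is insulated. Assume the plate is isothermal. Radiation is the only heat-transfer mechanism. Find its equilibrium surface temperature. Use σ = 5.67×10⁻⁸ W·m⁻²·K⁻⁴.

T ≈ 339 K

At equilibrium, absorbed power = emitted power.
Absorbing cross-section = A = 151.0 m²; emitting surface = A = 151.0 m² (ratio 1).
εS·A_cross = εσ·A_surf·T⁴  ⇒  T⁴ = S/(1σ)   (ε cancels).
T⁴ = 748/(1·5.67×10⁻⁸) = 1.319×10¹⁰ K⁴.
T = (1.319×10¹⁰)^(1/4).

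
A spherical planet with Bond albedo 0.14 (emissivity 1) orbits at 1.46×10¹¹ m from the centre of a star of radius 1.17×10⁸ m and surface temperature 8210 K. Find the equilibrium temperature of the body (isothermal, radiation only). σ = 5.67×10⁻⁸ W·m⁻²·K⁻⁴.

The star's surface emits σT_*⁴; at distance d the flux is S = σT_*⁴(R_*/d)².
S = 5.67×10⁻⁸·(8210)⁴·(1.17×10⁸/1.46×10¹¹)² = 165.4 W/m².
For an isothermal sphere T⁴ = (1−a)S/(4σ) = 6.273×10⁸ K⁴.

T ≈ 158 K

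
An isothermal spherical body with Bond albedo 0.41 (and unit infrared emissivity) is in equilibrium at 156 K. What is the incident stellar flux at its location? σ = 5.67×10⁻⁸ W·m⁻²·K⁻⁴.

S ≈ 228 W/m²

(1−a)S·πr² = σ·4πr²·T⁴ ⇒ S = 4σT⁴/(1−a).
S = 4·5.67×10⁻⁸·5.922×10⁸/0.590.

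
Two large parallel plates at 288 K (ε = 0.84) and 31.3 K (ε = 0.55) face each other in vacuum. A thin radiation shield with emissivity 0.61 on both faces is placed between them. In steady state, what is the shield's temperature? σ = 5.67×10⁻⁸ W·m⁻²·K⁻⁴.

In steady state the net flux on the hot side equals that on the cold side.
σ(T₁⁴−T_s⁴)/D₁ = σ(T_s⁴−T₂⁴)/D₂, with D₁ = 1/ε₁+1/ε_s−1 = 1.830, D₂ = 1/ε_s+1/ε₂−1 = 2.458.
Solve for T_s⁴: T_s⁴ = (D₂·T₁⁴ + D₁·T₂⁴)/(D₁+D₂) = 3.944×10⁹ K⁴.

T_s ≈ 251 K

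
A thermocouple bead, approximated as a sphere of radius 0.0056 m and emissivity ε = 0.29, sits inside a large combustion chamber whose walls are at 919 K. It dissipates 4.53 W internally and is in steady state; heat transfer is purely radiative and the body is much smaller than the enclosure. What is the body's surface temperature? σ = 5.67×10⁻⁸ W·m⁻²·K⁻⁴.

T ≈ 1090 K

For a small grey body in a large enclosure, net radiated power = εσA(T⁴ − T_w⁴).
Steady state: P = εσA(T⁴ − T_w⁴) with A = 4πr² = 3.941×10⁻⁴ m².
T⁴ = P/(εσA) + T_w⁴ = 4.53/(0.29·5.67×10⁻⁸·3.941×10⁻⁴) + (919)⁴
    = 6.991×10¹¹ + 7.133×10¹¹ = 1.412×10¹² K⁴.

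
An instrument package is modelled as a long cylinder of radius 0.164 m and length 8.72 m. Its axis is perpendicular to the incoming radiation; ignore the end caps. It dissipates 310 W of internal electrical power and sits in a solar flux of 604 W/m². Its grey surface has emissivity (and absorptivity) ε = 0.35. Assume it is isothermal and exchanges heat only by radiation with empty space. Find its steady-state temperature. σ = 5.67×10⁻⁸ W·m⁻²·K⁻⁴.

T ≈ 268 K

At steady state, absorbed solar power + internal power = radiated power.
Absorbed: α·S·A_cross = 0.35·604·2.860 = 604.6 W (cross-section 2rL).
Total input = 604.6 + 310 = 914.6 W.
Radiated: εσ·A_surf·T⁴ with A_surf = 2πrL = 8.985 m².
T⁴ = 914.6/(0.35·5.67×10⁻⁸·8.985) = 5.129×10⁹ K⁴.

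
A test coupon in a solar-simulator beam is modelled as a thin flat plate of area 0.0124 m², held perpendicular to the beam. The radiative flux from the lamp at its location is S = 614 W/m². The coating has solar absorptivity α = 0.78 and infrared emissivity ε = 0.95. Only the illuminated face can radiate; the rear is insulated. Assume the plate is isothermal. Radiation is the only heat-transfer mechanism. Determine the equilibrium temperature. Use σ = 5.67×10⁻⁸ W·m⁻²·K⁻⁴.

T ≈ 307 K

At equilibrium, absorbed power = emitted power.
Absorbing cross-section = A = 0.01240 m²; emitting surface = A = 0.01240 m² (ratio 1).
αS·A_cross = εσ·A_surf·T⁴  ⇒  T⁴ = αS/(ε·1σ).
T⁴ = 0.780·614/(0.95·1·5.67×10⁻⁸) = 8.891×10⁹ K⁴.
T = (8.891×10⁹)^(1/4).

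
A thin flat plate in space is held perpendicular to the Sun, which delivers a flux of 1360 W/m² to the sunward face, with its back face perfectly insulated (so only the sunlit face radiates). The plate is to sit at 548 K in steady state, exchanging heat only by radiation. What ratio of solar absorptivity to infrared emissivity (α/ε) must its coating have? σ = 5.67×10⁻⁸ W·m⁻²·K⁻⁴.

Balance: αS·A = εσ·1A·T⁴ ⇒ α/ε = σT⁴/S.
α/ε = 5.67×10⁻⁸·(548)⁴/1360 = 5.67×10⁻⁸·9.018×10¹⁰/1360.

α/ε ≈ 3.76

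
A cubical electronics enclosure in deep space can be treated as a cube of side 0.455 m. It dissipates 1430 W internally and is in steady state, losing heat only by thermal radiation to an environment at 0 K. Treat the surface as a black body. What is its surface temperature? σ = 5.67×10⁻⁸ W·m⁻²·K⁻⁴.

T ≈ 377 K

Steady state: internal power = radiated power, P = εσA T⁴.
Radiating area A = 6L² = 1.242 m².
T⁴ = P/(εσA) = 1430/(1.0·5.67×10⁻⁸·1.242) = 2.030×10¹⁰ K⁴.
T = (2.030×10¹⁰)^(1/4).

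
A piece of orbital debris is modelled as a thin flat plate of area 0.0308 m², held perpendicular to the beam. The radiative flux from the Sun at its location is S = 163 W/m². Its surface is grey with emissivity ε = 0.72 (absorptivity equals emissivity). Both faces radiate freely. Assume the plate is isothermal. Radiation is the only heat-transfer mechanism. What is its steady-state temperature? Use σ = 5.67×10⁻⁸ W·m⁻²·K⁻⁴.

At equilibrium, absorbed power = emitted power.
Absorbing cross-section = A = 0.03080 m²; emitting surface = 2A = 0.06160 m² (ratio 2).
εS·A_cross = εσ·A_surf·T⁴  ⇒  T⁴ = S/(2σ)   (ε cancels).
T⁴ = 163/(2·5.67×10⁻⁸) = 1.437×10⁹ K⁴.
T = (1.437×10⁹)^(1/4).

T ≈ 195 K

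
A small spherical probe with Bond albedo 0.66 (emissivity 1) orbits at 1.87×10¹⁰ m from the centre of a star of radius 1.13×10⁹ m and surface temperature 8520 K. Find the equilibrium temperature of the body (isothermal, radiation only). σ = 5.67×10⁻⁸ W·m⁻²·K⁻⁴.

The star's surface emits σT_*⁴; at distance d the flux is S = σT_*⁴(R_*/d)².
S = 5.67×10⁻⁸·(8520)⁴·(1.13×10⁹/1.87×10¹⁰)² = 1.091×10⁶ W/m².
For an isothermal sphere T⁴ = (1−a)S/(4σ) = 1.636×10¹² K⁴.

T ≈ 1130 K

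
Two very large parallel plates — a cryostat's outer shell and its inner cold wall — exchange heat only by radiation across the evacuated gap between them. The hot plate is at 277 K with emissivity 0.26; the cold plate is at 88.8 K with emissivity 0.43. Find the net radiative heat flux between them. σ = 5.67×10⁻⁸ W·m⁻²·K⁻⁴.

For two infinite grey parallel plates, q = σ(T₁⁴ − T₂⁴)/(1/ε₁ + 1/ε₂ − 1).
T₁⁴ − T₂⁴ = 5.887×10⁹ − 6.218×10⁷ = 5.825×10⁹ K⁴.
1/ε₁ + 1/ε₂ − 1 = 3.846 + 2.326 − 1 = 5.172.
q = 5.67×10⁻⁸ × 5.825×10⁹ / 5.172.

q ≈ 63.9 W/m²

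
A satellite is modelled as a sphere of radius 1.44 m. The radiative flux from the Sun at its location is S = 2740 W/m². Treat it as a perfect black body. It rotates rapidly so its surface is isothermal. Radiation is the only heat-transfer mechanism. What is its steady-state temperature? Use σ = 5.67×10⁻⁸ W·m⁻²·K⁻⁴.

T ≈ 332 K

At equilibrium, absorbed power = emitted power.
Absorbing cross-section = πr² = 6.514 m²; emitting surface = 4πr² = 26.06 m² (ratio 4).
S·A_cross = εσ·A_surf·T⁴  ⇒  T⁴ = S/(4σ).
T⁴ = 1.00·2740/(4·5.67×10⁻⁸) = 1.208×10¹⁰ K⁴.
T = (1.208×10¹⁰)^(1/4).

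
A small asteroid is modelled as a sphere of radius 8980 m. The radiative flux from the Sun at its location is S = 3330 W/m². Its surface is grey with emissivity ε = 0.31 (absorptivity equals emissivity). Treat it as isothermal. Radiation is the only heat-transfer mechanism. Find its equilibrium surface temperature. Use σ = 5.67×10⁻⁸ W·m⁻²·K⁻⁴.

T ≈ 348 K

At equilibrium, absorbed power = emitted power.
Absorbing cross-section = πr² = 2.533×10⁸ m²; emitting surface = 4πr² = 1.013×10⁹ m² (ratio 4).
εS·A_cross = εσ·A_surf·T⁴  ⇒  T⁴ = S/(4σ)   (ε cancels).
T⁴ = 3330/(4·5.67×10⁻⁸) = 1.468×10¹⁰ K⁴.
T = (1.468×10¹⁰)^(1/4).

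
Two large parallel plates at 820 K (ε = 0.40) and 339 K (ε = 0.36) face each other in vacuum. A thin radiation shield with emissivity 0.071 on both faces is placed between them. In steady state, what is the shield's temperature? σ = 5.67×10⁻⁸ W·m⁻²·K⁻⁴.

T_s ≈ 696 K

In steady state the net flux on the hot side equals that on the cold side.
σ(T₁⁴−T_s⁴)/D₁ = σ(T_s⁴−T₂⁴)/D₂, with D₁ = 1/ε₁+1/ε_s−1 = 15.58, D₂ = 1/ε_s+1/ε₂−1 = 15.86.
Solve for T_s⁴: T_s⁴ = (D₂·T₁⁴ + D₁·T₂⁴)/(D₁+D₂) = 2.346×10¹¹ K⁴.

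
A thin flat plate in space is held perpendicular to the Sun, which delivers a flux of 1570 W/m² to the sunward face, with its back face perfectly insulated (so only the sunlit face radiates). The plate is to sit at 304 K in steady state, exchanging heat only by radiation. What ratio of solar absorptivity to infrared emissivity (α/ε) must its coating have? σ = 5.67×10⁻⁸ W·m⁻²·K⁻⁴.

Balance: αS·A = εσ·1A·T⁴ ⇒ α/ε = σT⁴/S.
α/ε = 5.67×10⁻⁸·(304)⁴/1570 = 5.67×10⁻⁸·8.541×10⁹/1570.

α/ε ≈ 0.308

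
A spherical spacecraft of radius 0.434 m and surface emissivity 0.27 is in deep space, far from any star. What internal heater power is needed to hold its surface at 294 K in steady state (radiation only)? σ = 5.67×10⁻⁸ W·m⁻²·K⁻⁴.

P ≈ 271 W

P = εσ·4πr²·T⁴.
4πr² = 2.367 m²; T⁴ = 7.471×10⁹ K⁴.
P = 0.27·5.67×10⁻⁸·2.367·7.471×10⁹.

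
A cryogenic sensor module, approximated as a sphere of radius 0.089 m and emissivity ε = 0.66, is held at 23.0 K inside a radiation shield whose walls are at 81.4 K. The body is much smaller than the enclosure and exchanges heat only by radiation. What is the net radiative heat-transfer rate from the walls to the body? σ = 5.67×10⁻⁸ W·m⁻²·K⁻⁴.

For a small grey body in a large enclosure: P_net = εσA(T_body⁴ − T_wall⁴).
A = 4πr² = 0.09954 m²; T_body⁴ − T_wall⁴ = 2.798×10⁵ − 4.390×10⁷ = -4.362×10⁷ K⁴.
|P_net| = 0.66·5.67×10⁻⁸·0.09954·4.362×10⁷.

P_net ≈ 0.162 W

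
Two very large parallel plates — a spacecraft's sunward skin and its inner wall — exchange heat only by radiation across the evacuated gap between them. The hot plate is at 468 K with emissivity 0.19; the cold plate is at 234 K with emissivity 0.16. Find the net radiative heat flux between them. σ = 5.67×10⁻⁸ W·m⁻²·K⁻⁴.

q ≈ 243 W/m²

For two infinite grey parallel plates, q = σ(T₁⁴ − T₂⁴)/(1/ε₁ + 1/ε₂ − 1).
T₁⁴ − T₂⁴ = 4.797×10¹⁰ − 2.998×10⁹ = 4.497×10¹⁰ K⁴.
1/ε₁ + 1/ε₂ − 1 = 5.263 + 6.250 − 1 = 10.51.
q = 5.67×10⁻⁸ × 4.497×10¹⁰ / 10.51.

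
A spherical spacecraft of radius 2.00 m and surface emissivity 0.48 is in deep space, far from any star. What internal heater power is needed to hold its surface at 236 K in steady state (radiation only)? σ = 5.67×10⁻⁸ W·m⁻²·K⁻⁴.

P ≈ 4240 W

P = εσ·4πr²·T⁴.
4πr² = 50.27 m²; T⁴ = 3.102×10⁹ K⁴.
P = 0.48·5.67×10⁻⁸·50.27·3.102×10⁹.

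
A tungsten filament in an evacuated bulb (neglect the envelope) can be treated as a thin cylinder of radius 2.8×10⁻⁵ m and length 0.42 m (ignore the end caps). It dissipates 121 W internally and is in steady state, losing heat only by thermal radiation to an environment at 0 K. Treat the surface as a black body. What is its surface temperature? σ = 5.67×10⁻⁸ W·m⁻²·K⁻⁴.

T ≈ 2320 K

Steady state: internal power = radiated power, P = εσA T⁴.
Radiating area A = 2πrL = 7.389×10⁻⁵ m².
T⁴ = P/(εσA) = 121/(1.0·5.67×10⁻⁸·7.389×10⁻⁵) = 2.888×10¹³ K⁴.
T = (2.888×10¹³)^(1/4).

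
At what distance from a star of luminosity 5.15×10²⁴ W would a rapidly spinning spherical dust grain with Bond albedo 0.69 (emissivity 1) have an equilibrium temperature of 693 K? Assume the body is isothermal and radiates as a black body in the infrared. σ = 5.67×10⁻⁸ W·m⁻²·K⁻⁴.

d ≈ 1.56×10⁹ m

For an isothermal black-emitting sphere, (1−a)S·πr² = σ·4πr²·T⁴ ⇒ S = 4σT⁴/(1−a).
S = 4·5.67×10⁻⁸·(693)⁴/0.310 = 1.687×10⁵ W/m².
Flux falls as S = L/(4πd²), so d = √(L/(4πS)) = √(5.15×10²⁴/(4π·1.687×10⁵)).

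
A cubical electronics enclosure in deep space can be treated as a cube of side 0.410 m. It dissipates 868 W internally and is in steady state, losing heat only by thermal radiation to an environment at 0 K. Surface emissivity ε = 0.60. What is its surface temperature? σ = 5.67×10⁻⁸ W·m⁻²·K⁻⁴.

Steady state: internal power = radiated power, P = εσA T⁴.
Radiating area A = 6L² = 1.009 m².
T⁴ = P/(εσA) = 868/(0.60·5.67×10⁻⁸·1.009) = 2.530×10¹⁰ K⁴.
T = (2.530×10¹⁰)^(1/4).

T ≈ 399 K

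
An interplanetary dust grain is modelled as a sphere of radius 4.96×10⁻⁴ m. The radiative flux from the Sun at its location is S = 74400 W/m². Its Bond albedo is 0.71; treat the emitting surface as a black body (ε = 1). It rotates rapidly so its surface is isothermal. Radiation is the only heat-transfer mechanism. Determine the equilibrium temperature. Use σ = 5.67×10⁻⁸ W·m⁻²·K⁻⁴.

T ≈ 555 K

At equilibrium, absorbed power = emitted power.
Absorbing cross-section = πr² = 7.729×10⁻⁷ m²; emitting surface = 4πr² = 3.092×10⁻⁶ m² (ratio 4).
(1−a)S·A_cross = εσ·A_surf·T⁴  ⇒  T⁴ = (1−a)S/(4σ).
T⁴ = 0.290·74400/(4·5.67×10⁻⁸) = 9.513×10¹⁰ K⁴.
T = (9.513×10¹⁰)^(1/4).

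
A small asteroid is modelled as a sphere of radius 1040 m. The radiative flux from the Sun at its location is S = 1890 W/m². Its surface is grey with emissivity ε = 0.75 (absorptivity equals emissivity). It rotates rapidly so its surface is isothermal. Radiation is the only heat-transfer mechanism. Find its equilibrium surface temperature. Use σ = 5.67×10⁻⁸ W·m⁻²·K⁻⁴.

At equilibrium, absorbed power = emitted power.
Absorbing cross-section = πr² = 3.398×10⁶ m²; emitting surface = 4πr² = 1.359×10⁷ m² (ratio 4).
εS·A_cross = εσ·A_surf·T⁴  ⇒  T⁴ = S/(4σ)   (ε cancels).
T⁴ = 1890/(4·5.67×10⁻⁸) = 8.333×10⁹ K⁴.
T = (8.333×10⁹)^(1/4).

T ≈ 302 K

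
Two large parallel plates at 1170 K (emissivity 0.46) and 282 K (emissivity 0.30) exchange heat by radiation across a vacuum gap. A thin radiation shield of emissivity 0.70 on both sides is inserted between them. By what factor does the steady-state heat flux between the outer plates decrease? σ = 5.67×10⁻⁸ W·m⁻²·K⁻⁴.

Without shield: q₀ = σΔ(T⁴)/(1/ε₁+1/ε₂−1) with denominator 4.507.
With shield the two gaps are in series; the resistances add: (1/ε₁+1/ε_s−1)+(1/ε_s+1/ε₂−1) = 2.602+3.762 = 6.364.
Heat-flux ratio q₀/q = 6.364/4.507.

factor ≈ 1.41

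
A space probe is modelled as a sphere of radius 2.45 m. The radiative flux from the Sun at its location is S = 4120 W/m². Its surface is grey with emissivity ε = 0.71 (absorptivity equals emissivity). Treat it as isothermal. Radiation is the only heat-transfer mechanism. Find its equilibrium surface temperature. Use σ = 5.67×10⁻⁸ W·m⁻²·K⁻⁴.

At equilibrium, absorbed power = emitted power.
Absorbing cross-section = πr² = 18.86 m²; emitting surface = 4πr² = 75.43 m² (ratio 4).
εS·A_cross = εσ·A_surf·T⁴  ⇒  T⁴ = S/(4σ)   (ε cancels).
T⁴ = 4120/(4·5.67×10⁻⁸) = 1.817×10¹⁰ K⁴.
T = (1.817×10¹⁰)^(1/4).

T ≈ 367 K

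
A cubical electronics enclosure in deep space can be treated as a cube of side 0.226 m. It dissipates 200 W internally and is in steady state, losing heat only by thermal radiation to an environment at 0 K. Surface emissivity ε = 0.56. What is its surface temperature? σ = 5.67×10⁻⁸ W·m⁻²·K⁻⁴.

T ≈ 379 K

Steady state: internal power = radiated power, P = εσA T⁴.
Radiating area A = 6L² = 0.3065 m².
T⁴ = P/(εσA) = 200/(0.56·5.67×10⁻⁸·0.3065) = 2.055×10¹⁰ K⁴.
T = (2.055×10¹⁰)^(1/4).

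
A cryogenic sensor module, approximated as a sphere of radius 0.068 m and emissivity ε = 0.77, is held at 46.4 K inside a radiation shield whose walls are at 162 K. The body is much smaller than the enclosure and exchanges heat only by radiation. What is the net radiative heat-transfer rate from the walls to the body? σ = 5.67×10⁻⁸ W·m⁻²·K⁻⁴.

For a small grey body in a large enclosure: P_net = εσA(T_body⁴ − T_wall⁴).
A = 4πr² = 0.05811 m²; T_body⁴ − T_wall⁴ = 4.635×10⁶ − 6.887×10⁸ = -6.841×10⁸ K⁴.
|P_net| = 0.77·5.67×10⁻⁸·0.05811·6.841×10⁸.

P_net ≈ 1.74 W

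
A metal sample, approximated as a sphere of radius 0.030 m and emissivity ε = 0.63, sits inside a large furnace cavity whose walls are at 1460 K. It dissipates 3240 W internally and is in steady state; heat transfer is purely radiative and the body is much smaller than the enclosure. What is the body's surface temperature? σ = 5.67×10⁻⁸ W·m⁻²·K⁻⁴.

For a small grey body in a large enclosure, net radiated power = εσA(T⁴ − T_w⁴).
Steady state: P = εσA(T⁴ − T_w⁴) with A = 4πr² = 0.01131 m².
T⁴ = P/(εσA) + T_w⁴ = 3240/(0.63·5.67×10⁻⁸·0.01131) + (1460)⁴
    = 8.020×10¹² + 4.544×10¹² = 1.256×10¹³ K⁴.

T ≈ 1880 K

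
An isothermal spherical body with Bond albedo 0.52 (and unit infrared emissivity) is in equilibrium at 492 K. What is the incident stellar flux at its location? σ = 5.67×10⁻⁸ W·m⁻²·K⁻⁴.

(1−a)S·πr² = σ·4πr²·T⁴ ⇒ S = 4σT⁴/(1−a).
S = 4·5.67×10⁻⁸·5.859×10¹⁰/0.480.

S ≈ 27700 W/m²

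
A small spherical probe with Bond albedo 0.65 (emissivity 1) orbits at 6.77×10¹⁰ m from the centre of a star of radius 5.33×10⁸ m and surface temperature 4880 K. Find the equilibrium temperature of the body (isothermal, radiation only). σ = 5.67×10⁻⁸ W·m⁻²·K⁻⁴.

The star's surface emits σT_*⁴; at distance d the flux is S = σT_*⁴(R_*/d)².
S = 5.67×10⁻⁸·(4880)⁴·(5.33×10⁸/6.77×10¹⁰)² = 1993 W/m².
For an isothermal sphere T⁴ = (1−a)S/(4σ) = 3.076×10⁹ K⁴.

T ≈ 236 K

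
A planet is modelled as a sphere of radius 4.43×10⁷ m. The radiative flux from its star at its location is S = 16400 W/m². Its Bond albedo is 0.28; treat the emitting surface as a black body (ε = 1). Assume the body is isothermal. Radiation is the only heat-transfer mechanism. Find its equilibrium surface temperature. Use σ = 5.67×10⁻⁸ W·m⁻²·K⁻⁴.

At equilibrium, absorbed power = emitted power.
Absorbing cross-section = πr² = 6.165×10¹⁵ m²; emitting surface = 4πr² = 2.466×10¹⁶ m² (ratio 4).
(1−a)S·A_cross = εσ·A_surf·T⁴  ⇒  T⁴ = (1−a)S/(4σ).
T⁴ = 0.720·16400/(4·5.67×10⁻⁸) = 5.206×10¹⁰ K⁴.
T = (5.206×10¹⁰)^(1/4).

T ≈ 478 K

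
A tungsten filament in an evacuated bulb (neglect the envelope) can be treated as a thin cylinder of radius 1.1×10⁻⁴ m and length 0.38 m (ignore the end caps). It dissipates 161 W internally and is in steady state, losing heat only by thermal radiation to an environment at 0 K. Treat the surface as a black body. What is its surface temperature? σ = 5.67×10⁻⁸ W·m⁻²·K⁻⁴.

T ≈ 1810 K

Steady state: internal power = radiated power, P = εσA T⁴.
Radiating area A = 2πrL = 2.626×10⁻⁴ m².
T⁴ = P/(εσA) = 161/(1.0·5.67×10⁻⁸·2.626×10⁻⁴) = 1.081×10¹³ K⁴.
T = (1.081×10¹³)^(1/4).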